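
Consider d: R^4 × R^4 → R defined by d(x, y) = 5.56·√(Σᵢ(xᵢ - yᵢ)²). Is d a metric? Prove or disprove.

Yes. The L2 (Euclidean) norm induces a metric on R^4, and multiplying a metric by a positive constant 5.56 > 0 preserves all four axioms: non-negativity (5.56·||x-y|| ≥ 0), identity (5.56·||x-y|| = 0 ⟺ ||x-y|| = 0 ⟺ x = y), symmetry (||x-y|| = ||y-x||), and the triangle inequality (5.56·||x-z|| ≤ 5.56·||x-y|| + 5.56·||y-z||). So d is a metric.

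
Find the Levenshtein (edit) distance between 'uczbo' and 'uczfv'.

Let D[i][j] be the edit distance between the first i characters of 'uczbo' and the first j characters of 'uczfv', with D[i][0] = i, D[0][j] = j, and D[i][j] = D[i-1][j-1] if the characters match, else 1 + min(D[i-1][j], D[i][j-1], D[i-1][j-1]). Filling the table (rows: prefixes of 'uczbo', columns: prefixes of 'uczfv'):
     ε  u  c  z  f  v
  ε  0  1  2  3  4  5
  u  1  0  1  2  3  4
  c  2  1  0  1  2  3
  z  3  2  1  0  1  2
  b  4  3  2  1  1  2
  o  5  4  3  2  2  2
The bottom-right entry gives D[5][5] = 2, so no sequence of fewer than 2 edits works. Backtracking through the table gives one optimal edit sequence (2 edits):
  uczbo → uczfo (sub b→f @4)
  uczfo → uczfv (sub o→v @5)
Edit distance = 2.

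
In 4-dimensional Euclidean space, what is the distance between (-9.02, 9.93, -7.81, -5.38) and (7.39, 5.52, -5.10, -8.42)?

√(Σ(x_i - y_i)²) = √((-9.02 - 7.39)² + (9.93 - 5.52)² + (-7.81 - (-5.1))² + (-5.38 - (-8.42))²)
= √((-16.41)² + 4.41² + (-2.71)² + 3.04²) = √(269.2881 + 19.4481 + 7.3441 + 9.2416) = √305.3219 ≈ 17.4735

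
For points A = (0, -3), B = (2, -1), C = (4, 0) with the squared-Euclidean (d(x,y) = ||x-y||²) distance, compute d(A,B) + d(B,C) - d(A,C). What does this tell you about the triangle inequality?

d(A,B) = 2² + 2² = 8, d(B,C) = 2² + 1² = 5, d(A,C) = 4² + 3² = 25.
d(A,B) + d(B,C) - d(A,C) = 8 + 5 - 25 = 13 - 25 = -12. This is < 0, so the triangle inequality FAILS for these points (squared-Euclidean is not a metric).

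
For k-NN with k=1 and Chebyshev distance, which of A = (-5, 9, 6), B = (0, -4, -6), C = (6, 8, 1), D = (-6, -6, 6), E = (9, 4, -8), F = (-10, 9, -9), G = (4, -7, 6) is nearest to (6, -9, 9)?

Distances: d(A) = 18, d(B) = 15, d(C) = 17, d(D) = 12, d(E) = 17, d(F) = 18, d(G) = 3. Nearest: G = (4, -7, 6) with distance 3.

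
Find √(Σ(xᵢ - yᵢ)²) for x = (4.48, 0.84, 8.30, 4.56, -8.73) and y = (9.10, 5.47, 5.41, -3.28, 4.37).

√(Σ(x_i - y_i)²) = √((4.48 - 9.1)² + (0.84 - 5.47)² + (8.3 - 5.41)² + (4.56 - (-3.28))² + (-8.73 - 4.37)²)
= √((-4.62)² + (-4.63)² + 2.89² + 7.84² + (-13.1)²) = √(21.3444 + 21.4369 + 8.3521 + 61.4656 + 171.61) = √284.209 ≈ 16.8585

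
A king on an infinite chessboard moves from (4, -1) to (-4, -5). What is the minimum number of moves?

max(|x_i - y_i|) = max(|4 - (-4)|, |-1 - (-5)|) = max(8, 4) = 8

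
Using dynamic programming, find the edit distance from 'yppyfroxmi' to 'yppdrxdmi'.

Let D[i][j] be the edit distance between the first i characters of 'yppyfroxmi' and the first j characters of 'yppdrxdmi', with D[i][0] = i, D[0][j] = j, and D[i][j] = D[i-1][j-1] if the characters match, else 1 + min(D[i-1][j], D[i][j-1], D[i-1][j-1]). Filling the table (rows: prefixes of 'yppyfroxmi', columns: prefixes of 'yppdrxdmi'):
     ε  y  p  p  d  r  x  d  m  i
  ε  0  1  2  3  4  5  6  7  8  9
  y  1  0  1  2  3  4  5  6  7  8
  p  2  1  0  1  2  3  4  5  6  7
  p  3  2  1  0  1  2  3  4  5  6
  y  4  3  2  1  1  2  3  4  5  6
  f  5  4  3  2  2  2  3  4  5  6
  r  6  5  4  3  3  2  3  4  5  6
  o  7  6  5  4  4  3  3  4  5  6
  x  8  7  6  5  5  4  3  4  5  6
  m  9  8  7  6  6  5  4  4  4  5
  i 10  9  8  7  7  6  5  5  5  4
The bottom-right entry gives D[10][9] = 4, so no sequence of fewer than 4 edits works. Backtracking through the table gives one optimal edit sequence (4 edits):
  yppyfroxmi → yppfroxmi (del y @4)
  yppfroxmi → yppdroxmi (sub f→d @4)
  yppdroxmi → yppdrxxmi (sub o→x @6)
  yppdrxxmi → yppdrxdmi (sub x→d @7)
Edit distance = 4.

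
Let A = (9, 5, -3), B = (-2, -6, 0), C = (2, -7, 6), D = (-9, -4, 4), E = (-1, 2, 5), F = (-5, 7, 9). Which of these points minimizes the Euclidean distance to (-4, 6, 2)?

Distances: d(A) ≈ 13.9642, d(B) ≈ 12.3288, d(C) ≈ 14.8661, d(D) ≈ 11.3578, d(E) ≈ 5.831, d(F) ≈ 7.1414. Nearest: E = (-1, 2, 5) with distance 5.831.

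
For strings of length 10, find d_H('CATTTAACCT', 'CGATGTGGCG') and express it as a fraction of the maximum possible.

Differing positions: 2, 3, 5, 6, 7, 8, 10. Hamming distance = 7. The maximum possible Hamming distance for length-10 strings is 10, so d_H/10 = 7/10 = 0.7.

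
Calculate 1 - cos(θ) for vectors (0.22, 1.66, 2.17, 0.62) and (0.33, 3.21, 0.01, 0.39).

With u = (0.22, 1.66, 2.17, 0.62), v = (0.33, 3.21, 0.01, 0.39):
u·v = 0.22·0.33 + 1.66·3.21 + 2.17·0.01 + 0.62·0.39 = 0.0726 + 5.3286 + 0.0217 + 0.2418 = 5.6647.
|u| = √(0.22² + 1.66² + 2.17² + 0.62²) = √(0.0484 + 2.7556 + 4.7089 + 0.3844) = √7.8973, |v| = √(0.33² + 3.21² + 0.01² + 0.39²) = √(0.1089 + 10.3041 + 0.0001 + 0.1521) = √10.5652.
cos θ = (u·v)/(|u||v|) = 5.6647/(√7.8973·√10.5652) ≈ 0.6202
Cosine distance = 1 - cos θ ≈ 1 - 0.6202 = 0.3798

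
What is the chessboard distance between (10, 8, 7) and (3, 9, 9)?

max(|x_i - y_i|) = max(|10 - 3|, |8 - 9|, |7 - 9|) = max(7, 1, 2) = 7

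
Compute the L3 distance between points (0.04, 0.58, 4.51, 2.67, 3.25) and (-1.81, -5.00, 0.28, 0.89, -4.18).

(Σ|x_i - y_i|^3)^(1/3) = (|0.04 - (-1.81)|^3 + |0.58 - (-5)|^3 + |4.51 - 0.28|^3 + |2.67 - 0.89|^3 + |3.25 - (-4.18)|^3)^(1/3)
= (1.85^3 + 5.58^3 + 4.23^3 + 1.78^3 + 7.43^3)^(1/3) ≈ (6.3316 + 173.7411 + 75.687 + 5.6398 + 410.1724)^(1/3) = (671.5719)^(1/3) ≈ 8.7572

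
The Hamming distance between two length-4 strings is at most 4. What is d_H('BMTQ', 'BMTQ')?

Differing positions: none. Hamming distance = 0. The maximum possible Hamming distance for length-4 strings is 4, so d_H/4 = 0/4 = 0.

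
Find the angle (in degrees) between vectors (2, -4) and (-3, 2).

With u = (2, -4), v = (-3, 2):
u·v = 2·(-3) + (-4)·2 = (-6) + (-8) = -14.
|u| = √(2² + (-4)²) = √20, |v| = √((-3)² + 2²) = √13, so |u||v| = √(20·13) = √260.
cos θ = (u·v)/(|u||v|) = -14/√260 ≈ -0.868243
θ = arccos(-0.868243) ≈ 150.26°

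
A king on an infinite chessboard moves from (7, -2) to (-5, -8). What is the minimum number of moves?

max(|x_i - y_i|) = max(|7 - (-5)|, |-2 - (-8)|) = max(12, 6) = 12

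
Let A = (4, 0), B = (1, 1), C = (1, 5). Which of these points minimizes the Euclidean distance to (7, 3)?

Distances: d(A) ≈ 4.2426, d(B) ≈ 6.3246, d(C) ≈ 6.3246. Nearest: A = (4, 0) with distance 4.2426.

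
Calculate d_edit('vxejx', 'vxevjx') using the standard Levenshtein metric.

Let D[i][j] be the edit distance between the first i characters of 'vxejx' and the first j characters of 'vxevjx', with D[i][0] = i, D[0][j] = j, and D[i][j] = D[i-1][j-1] if the characters match, else 1 + min(D[i-1][j], D[i][j-1], D[i-1][j-1]). Filling the table (rows: prefixes of 'vxejx', columns: prefixes of 'vxevjx'):
     ε  v  x  e  v  j  x
  ε  0  1  2  3  4  5  6
  v  1  0  1  2  3  4  5
  x  2  1  0  1  2  3  4
  e  3  2  1  0  1  2  3
  j  4  3  2  1  1  1  2
  x  5  4  3  2  2  2  1
The bottom-right entry gives D[5][6] = 1, so no sequence of fewer than 1 edit works. Backtracking through the table gives one optimal edit sequence (1 edit):
  vxejx → vxevjx (ins v @4)
Edit distance = 1.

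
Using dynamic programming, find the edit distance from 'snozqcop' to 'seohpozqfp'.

Let D[i][j] be the edit distance between the first i characters of 'snozqcop' and the first j characters of 'seohpozqfp', with D[i][0] = i, D[0][j] = j, and D[i][j] = D[i-1][j-1] if the characters match, else 1 + min(D[i-1][j], D[i][j-1], D[i-1][j-1]). Filling the table (rows: prefixes of 'snozqcop', columns: prefixes of 'seohpozqfp'):
     ε  s  e  o  h  p  o  z  q  f  p
  ε  0  1  2  3  4  5  6  7  8  9 10
  s  1  0  1  2  3  4  5  6  7  8  9
  n  2  1  1  2  3  4  5  6  7  8  9
  o  3  2  2  1  2  3  4  5  6  7  8
  z  4  3  3  2  2  3  4  4  5  6  7
  q  5  4  4  3  3  3  4  5  4  5  6
  c  6  5  5  4  4  4  4  5  5  5  6
  o  7  6  6  5  5  5  4  5  6  6  6
  p  8  7  7  6  6  5  5  5  6  7  6
The bottom-right entry gives D[8][10] = 6, so no sequence of fewer than 6 edits works. Backtracking through the table gives one optimal edit sequence (6 edits):
  snozqcop → senozqcop (ins e @2)
  senozqcop → seonozqcop (ins o @3)
  seonozqcop → seohnozqcop (ins h @4)
  seohnozqcop → seohpozqcop (sub n→p @5)
  seohpozqcop → seohpozqop (del c @9)
  seohpozqop → seohpozqfp (sub o→f @9)
Edit distance = 6.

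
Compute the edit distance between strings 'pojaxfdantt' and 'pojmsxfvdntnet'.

Let D[i][j] be the edit distance between the first i characters of 'pojaxfdantt' and the first j characters of 'pojmsxfvdntnet', with D[i][0] = i, D[0][j] = j, and D[i][j] = D[i-1][j-1] if the characters match, else 1 + min(D[i-1][j], D[i][j-1], D[i-1][j-1]). Filling the table (rows: prefixes of 'pojaxfdantt', columns: prefixes of 'pojmsxfvdntnet'):
     ε  p  o  j  m  s  x  f  v  d  n  t  n  e  t
  ε  0  1  2  3  4  5  6  7  8  9 10 11 12 13 14
  p  1  0  1  2  3  4  5  6  7  8  9 10 11 12 13
  o  2  1  0  1  2  3  4  5  6  7  8  9 10 11 12
  j  3  2  1  0  1  2  3  4  5  6  7  8  9 10 11
  a  4  3  2  1  1  2  3  4  5  6  7  8  9 10 11
  x  5  4  3  2  2  2  2  3  4  5  6  7  8  9 10
  f  6  5  4  3  3  3  3  2  3  4  5  6  7  8  9
  d  7  6  5  4  4  4  4  3  3  3  4  5  6  7  8
  a  8  7  6  5  5  5  5  4  4  4  4  5  6  7  8
  n  9  8  7  6  6  6  6  5  5  5  4  5  5  6  7
  t 10  9  8  7  7  7  7  6  6  6  5  4  5  6  6
  t 11 10  9  8  8  8  8  7  7  7  6  5  5  6  6
The bottom-right entry gives D[11][14] = 6, so no sequence of fewer than 6 edits works. Backtracking through the table gives one optimal edit sequence (6 edits):
  pojaxfdantt → pojmaxfdantt (ins m @4)
  pojmaxfdantt → pojmsxfdantt (sub a→s @5)
  pojmsxfdantt → pojmsxfvdantt (ins v @8)
  pojmsxfvdantt → pojmsxfvdnantt (ins n @10)
  pojmsxfvdnantt → pojmsxfvdntntt (sub a→t @11)
  pojmsxfvdntntt → pojmsxfvdntnet (sub t→e @13)
Edit distance = 6.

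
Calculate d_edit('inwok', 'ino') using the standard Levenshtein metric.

Let D[i][j] be the edit distance between the first i characters of 'inwok' and the first j characters of 'ino', with D[i][0] = i, D[0][j] = j, and D[i][j] = D[i-1][j-1] if the characters match, else 1 + min(D[i-1][j], D[i][j-1], D[i-1][j-1]). Filling the table (rows: prefixes of 'inwok', columns: prefixes of 'ino'):
     ε  i  n  o
  ε  0  1  2  3
  i  1  0  1  2
  n  2  1  0  1
  w  3  2  1  1
  o  4  3  2  1
  k  5  4  3  2
The bottom-right entry gives D[5][3] = 2, so no sequence of fewer than 2 edits works. Backtracking through the table gives one optimal edit sequence (2 edits):
  inwok → inok (del w @3)
  inok → ino (del k @4)
Edit distance = 2.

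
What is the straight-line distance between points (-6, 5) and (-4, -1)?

√(Σ(x_i - y_i)²) = √((-6 - (-4))² + (5 - (-1))²)
= √((-2)² + 6²) = √(4 + 36) = √40 ≈ 6.3246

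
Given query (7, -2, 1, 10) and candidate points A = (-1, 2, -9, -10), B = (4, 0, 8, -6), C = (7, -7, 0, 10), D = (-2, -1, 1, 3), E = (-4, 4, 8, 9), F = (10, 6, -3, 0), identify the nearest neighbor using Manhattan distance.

Distances: d(A) = 42, d(B) = 28, d(C) = 6, d(D) = 17, d(E) = 25, d(F) = 25. Nearest: C = (7, -7, 0, 10) with distance 6.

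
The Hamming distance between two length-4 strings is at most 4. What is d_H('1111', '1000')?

Differing positions: 2, 3, 4. Hamming distance = 3. The maximum possible Hamming distance for length-4 strings is 4, so d_H/4 = 3/4 = 0.75.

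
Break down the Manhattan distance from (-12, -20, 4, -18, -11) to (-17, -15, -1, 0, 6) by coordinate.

Σ|x_i - y_i| = |-12 - (-17)| + |-20 - (-15)| + |4 - (-1)| + |-18 - 0| + |-11 - 6| = 5 + 5 + 5 + 18 + 17 = 50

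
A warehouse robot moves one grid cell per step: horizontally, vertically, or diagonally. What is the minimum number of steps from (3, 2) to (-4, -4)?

max(|x_i - y_i|) = max(|3 - (-4)|, |2 - (-4)|) = max(7, 6) = 7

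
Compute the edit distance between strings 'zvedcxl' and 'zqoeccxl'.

Let D[i][j] be the edit distance between the first i characters of 'zvedcxl' and the first j characters of 'zqoeccxl', with D[i][0] = i, D[0][j] = j, and D[i][j] = D[i-1][j-1] if the characters match, else 1 + min(D[i-1][j], D[i][j-1], D[i-1][j-1]). Filling the table (rows: prefixes of 'zvedcxl', columns: prefixes of 'zqoeccxl'):
     ε  z  q  o  e  c  c  x  l
  ε  0  1  2  3  4  5  6  7  8
  z  1  0  1  2  3  4  5  6  7
  v  2  1  1  2  3  4  5  6  7
  e  3  2  2  2  2  3  4  5  6
  d  4  3  3  3  3  3  4  5  6
  c  5  4  4  4  4  3  3  4  5
  x  6  5  5  5  5  4  4  3  4
  l  7  6  6  6  6  5  5  4  3
The bottom-right entry gives D[7][8] = 3, so no sequence of fewer than 3 edits works. Backtracking through the table gives one optimal edit sequence (3 edits):
  zvedcxl → zqvedcxl (ins q @2)
  zqvedcxl → zqoedcxl (sub v→o @3)
  zqoedcxl → zqoeccxl (sub d→c @5)
Edit distance = 3.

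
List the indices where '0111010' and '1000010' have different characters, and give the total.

Differing positions: 1, 2, 3, 4. Hamming distance = 4.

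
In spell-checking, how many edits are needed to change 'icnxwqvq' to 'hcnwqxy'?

Let D[i][j] be the edit distance between the first i characters of 'icnxwqvq' and the first j characters of 'hcnwqxy', with D[i][0] = i, D[0][j] = j, and D[i][j] = D[i-1][j-1] if the characters match, else 1 + min(D[i-1][j], D[i][j-1], D[i-1][j-1]). Filling the table (rows: prefixes of 'icnxwqvq', columns: prefixes of 'hcnwqxy'):
     ε  h  c  n  w  q  x  y
  ε  0  1  2  3  4  5  6  7
  i  1  1  2  3  4  5  6  7
  c  2  2  1  2  3  4  5  6
  n  3  3  2  1  2  3  4  5
  x  4  4  3  2  2  3  3  4
  w  5  5  4  3  2  3  4  4
  q  6  6  5  4  3  2  3  4
  v  7  7  6  5  4  3  3  4
  q  8  8  7  6  5  4  4  4
The bottom-right entry gives D[8][7] = 4, so no sequence of fewer than 4 edits works. Backtracking through the table gives one optimal edit sequence (4 edits):
  icnxwqvq → hcnxwqvq (sub i→h @1)
  hcnxwqvq → hcnwqvq (del x @4)
  hcnwqvq → hcnwqxq (sub v→x @6)
  hcnwqxq → hcnwqxy (sub q→y @7)
Edit distance = 4.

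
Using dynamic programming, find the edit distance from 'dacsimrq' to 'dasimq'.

Let D[i][j] be the edit distance between the first i characters of 'dacsimrq' and the first j characters of 'dasimq', with D[i][0] = i, D[0][j] = j, and D[i][j] = D[i-1][j-1] if the characters match, else 1 + min(D[i-1][j], D[i][j-1], D[i-1][j-1]). Filling the table (rows: prefixes of 'dacsimrq', columns: prefixes of 'dasimq'):
     ε  d  a  s  i  m  q
  ε  0  1  2  3  4  5  6
  d  1  0  1  2  3  4  5
  a  2  1  0  1  2  3  4
  c  3  2  1  1  2  3  4
  s  4  3  2  1  2  3  4
  i  5  4  3  2  1  2  3
  m  6  5  4  3  2  1  2
  r  7  6  5  4  3  2  2
  q  8  7  6  5  4  3  2
The bottom-right entry gives D[8][6] = 2, so no sequence of fewer than 2 edits works. Backtracking through the table gives one optimal edit sequence (2 edits):
  dacsimrq → dasimrq (del c @3)
  dasimrq → dasimq (del r @6)
Edit distance = 2.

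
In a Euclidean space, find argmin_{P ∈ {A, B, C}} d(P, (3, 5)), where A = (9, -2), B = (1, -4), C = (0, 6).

Distances: d(A) ≈ 9.2195, d(B) ≈ 9.2195, d(C) ≈ 3.1623. Nearest: C = (0, 6) with distance 3.1623.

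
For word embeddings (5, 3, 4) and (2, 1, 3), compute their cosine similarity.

With u = (5, 3, 4), v = (2, 1, 3):
u·v = 5·2 + 3·1 + 4·3 = 10 + 3 + 12 = 25.
|u| = √(5² + 3² + 4²) = √50, |v| = √(2² + 1² + 3²) = √14, so |u||v| = √(50·14) = √700.
cos θ = (u·v)/(|u||v|) = 25/√700 ≈ 0.9449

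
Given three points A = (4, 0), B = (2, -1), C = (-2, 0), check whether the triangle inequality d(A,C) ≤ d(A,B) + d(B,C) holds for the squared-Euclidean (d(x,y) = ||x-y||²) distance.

d(A,B) = 2² + 1² = 5, d(B,C) = 4² + 1² = 17, d(A,C) = 6² + 0² = 36.
d(A,C) = 36 > 5 + 17 = 22. Triangle inequality is VIOLATED. (Squared-Euclidean is not a metric — this is a counterexample.)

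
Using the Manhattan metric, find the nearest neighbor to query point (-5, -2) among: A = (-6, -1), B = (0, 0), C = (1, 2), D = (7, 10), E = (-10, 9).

Distances: d(A) = 2, d(B) = 7, d(C) = 10, d(D) = 24, d(E) = 16. Nearest: A = (-6, -1) with distance 2.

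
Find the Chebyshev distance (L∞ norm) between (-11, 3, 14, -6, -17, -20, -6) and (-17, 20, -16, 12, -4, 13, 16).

max(|x_i - y_i|) = max(|-11 - (-17)|, |3 - 20|, |14 - (-16)|, |-6 - 12|, |-17 - (-4)|, |-20 - 13|, |-6 - 16|) = max(6, 17, 30, 18, 13, 33, 22) = 33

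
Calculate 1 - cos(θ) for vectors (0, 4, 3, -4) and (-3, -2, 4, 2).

With u = (0, 4, 3, -4), v = (-3, -2, 4, 2):
u·v = 0·(-3) + 4·(-2) + 3·4 + (-4)·2 = 0 + (-8) + 12 + (-8) = -4.
|u| = √(0² + 4² + 3² + (-4)²) = √41, |v| = √((-3)² + (-2)² + 4² + 2²) = √33, so |u||v| = √(41·33) = √1353.
cos θ = (u·v)/(|u||v|) = -4/√1353 ≈ -0.1087
Cosine distance = 1 - cos θ ≈ 1 - (-0.1087) = 1.1087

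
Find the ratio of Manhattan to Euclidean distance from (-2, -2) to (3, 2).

L1 = |-2 - 3| + |-2 - 2| = 5 + 4 = 9
L2 = √(5² + 4²) = √41 ≈ 6.4031
L1 ≥ L2 always (equality iff movement is along one axis); L1 > L2 here.
Ratio L1/L2 = 9/√41 ≈ 1.4056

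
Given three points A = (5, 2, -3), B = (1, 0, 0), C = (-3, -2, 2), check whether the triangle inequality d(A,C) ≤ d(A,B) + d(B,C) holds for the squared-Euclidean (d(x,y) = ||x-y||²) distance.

d(A,B) = 4² + 2² + 3² = 29, d(B,C) = 4² + 2² + 2² = 24, d(A,C) = 8² + 4² + 5² = 105.
d(A,C) = 105 > 29 + 24 = 53. Triangle inequality is VIOLATED. (Squared-Euclidean is not a metric — this is a counterexample.)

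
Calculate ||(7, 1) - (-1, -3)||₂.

√(Σ(x_i - y_i)²) = √((7 - (-1))² + (1 - (-3))²)
= √(8² + 4²) = √(64 + 16) = √80 ≈ 8.9443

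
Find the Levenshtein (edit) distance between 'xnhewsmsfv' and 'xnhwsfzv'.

Let D[i][j] be the edit distance between the first i characters of 'xnhewsmsfv' and the first j characters of 'xnhwsfzv', with D[i][0] = i, D[0][j] = j, and D[i][j] = D[i-1][j-1] if the characters match, else 1 + min(D[i-1][j], D[i][j-1], D[i-1][j-1]). Filling the table (rows: prefixes of 'xnhewsmsfv', columns: prefixes of 'xnhwsfzv'):
     ε  x  n  h  w  s  f  z  v
  ε  0  1  2  3  4  5  6  7  8
  x  1  0  1  2  3  4  5  6  7
  n  2  1  0  1  2  3  4  5  6
  h  3  2  1  0  1  2  3  4  5
  e  4  3  2  1  1  2  3  4  5
  w  5  4  3  2  1  2  3  4  5
  s  6  5  4  3  2  1  2  3  4
  m  7  6  5  4  3  2  2  3  4
  s  8  7  6  5  4  3  3  3  4
  f  9  8  7  6  5  4  3  4  4
  v 10  9  8  7  6  5  4  4  4
The bottom-right entry gives D[10][8] = 4, so no sequence of fewer than 4 edits works. Backtracking through the table gives one optimal edit sequence (4 edits):
  xnhewsmsfv → xnhwsmsfv (del e @4)
  xnhwsmsfv → xnhwssfv (del m @6)
  xnhwssfv → xnhwsffv (sub s→f @6)
  xnhwsffv → xnhwsfzv (sub f→z @7)
Edit distance = 4.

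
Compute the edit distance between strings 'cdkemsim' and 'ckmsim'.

Let D[i][j] be the edit distance between the first i characters of 'cdkemsim' and the first j characters of 'ckmsim', with D[i][0] = i, D[0][j] = j, and D[i][j] = D[i-1][j-1] if the characters match, else 1 + min(D[i-1][j], D[i][j-1], D[i-1][j-1]). Filling the table (rows: prefixes of 'cdkemsim', columns: prefixes of 'ckmsim'):
     ε  c  k  m  s  i  m
  ε  0  1  2  3  4  5  6
  c  1  0  1  2  3  4  5
  d  2  1  1  2  3  4  5
  k  3  2  1  2  3  4  5
  e  4  3  2  2  3  4  5
  m  5  4  3  2  3  4  4
  s  6  5  4  3  2  3  4
  i  7  6  5  4  3  2  3
  m  8  7  6  5  4  3  2
The bottom-right entry gives D[8][6] = 2, so no sequence of fewer than 2 edits works. Backtracking through the table gives one optimal edit sequence (2 edits):
  cdkemsim → ckemsim (del d @2)
  ckemsim → ckmsim (del e @3)
Edit distance = 2.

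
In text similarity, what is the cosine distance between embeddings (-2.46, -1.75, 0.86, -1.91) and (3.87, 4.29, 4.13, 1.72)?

With u = (-2.46, -1.75, 0.86, -1.91), v = (3.87, 4.29, 4.13, 1.72):
u·v = (-2.46)·3.87 + (-1.75)·4.29 + 0.86·4.13 + (-1.91)·1.72 = (-9.5202) + (-7.5075) + 3.5518 + (-3.2852) = -16.7611.
|u| = √((-2.46)² + (-1.75)² + 0.86² + (-1.91)²) = √(6.0516 + 3.0625 + 0.7396 + 3.6481) = √13.5018, |v| = √(3.87² + 4.29² + 4.13² + 1.72²) = √(14.9769 + 18.4041 + 17.0569 + 2.9584) = √53.3963.
cos θ = (u·v)/(|u||v|) = -16.7611/(√13.5018·√53.3963) ≈ -0.6242
Cosine distance = 1 - cos θ ≈ 1 - (-0.6242) = 1.6242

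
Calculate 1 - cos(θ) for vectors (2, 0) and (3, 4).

With u = (2, 0), v = (3, 4):
u·v = 2·3 + 0·4 = 6 + 0 = 6.
|u| = √(2² + 0²) = √4, |v| = √(3² + 4²) = √25, so |u||v| = √(4·25) = √100 = 10.
cos θ = (u·v)/(|u||v|) = 6/10 = 0.6
Cosine distance = 1 - cos θ = 1 - 0.6 = 0.4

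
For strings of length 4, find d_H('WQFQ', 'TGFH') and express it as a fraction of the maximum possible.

Differing positions: 1, 2, 4. Hamming distance = 3. The maximum possible Hamming distance for length-4 strings is 4, so d_H/4 = 3/4 = 0.75.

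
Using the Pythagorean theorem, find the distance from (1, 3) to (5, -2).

√(Σ(x_i - y_i)²) = √((1 - 5)² + (3 - (-2))²)
= √((-4)² + 5²) = √(16 + 25) = √41 ≈ 6.4031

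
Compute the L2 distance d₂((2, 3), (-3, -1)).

√(Σ(x_i - y_i)²) = √((2 - (-3))² + (3 - (-1))²)
= √(5² + 4²) = √(25 + 16) = √41 ≈ 6.4031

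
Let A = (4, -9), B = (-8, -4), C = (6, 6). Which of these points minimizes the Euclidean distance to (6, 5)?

Distances: d(A) ≈ 14.1421, d(B) ≈ 16.6433, d(C) = 1. Nearest: C = (6, 6) with distance 1.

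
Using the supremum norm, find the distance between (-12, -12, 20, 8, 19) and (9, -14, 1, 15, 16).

max(|x_i - y_i|) = max(|-12 - 9|, |-12 - (-14)|, |20 - 1|, |8 - 15|, |19 - 16|) = max(21, 2, 19, 7, 3) = 21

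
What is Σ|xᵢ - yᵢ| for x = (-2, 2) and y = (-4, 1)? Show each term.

Σ|x_i - y_i| = |-2 - (-4)| + |2 - 1| = 2 + 1 = 3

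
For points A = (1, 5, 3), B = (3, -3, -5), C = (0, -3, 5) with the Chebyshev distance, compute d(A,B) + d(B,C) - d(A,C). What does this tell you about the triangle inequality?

d(A,B) = max(2, 8, 8) = 8, d(B,C) = max(3, 0, 10) = 10, d(A,C) = max(1, 8, 2) = 8.
d(A,B) + d(B,C) - d(A,C) = 8 + 10 - 8 = 18 - 8 = 10. This is ≥ 0, so the triangle inequality holds for these points.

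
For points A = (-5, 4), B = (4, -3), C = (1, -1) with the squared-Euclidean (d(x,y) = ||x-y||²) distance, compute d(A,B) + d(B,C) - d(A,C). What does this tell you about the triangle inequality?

d(A,B) = 9² + 7² = 130, d(B,C) = 3² + 2² = 13, d(A,C) = 6² + 5² = 61.
d(A,B) + d(B,C) - d(A,C) = 130 + 13 - 61 = 143 - 61 = 82. This is ≥ 0, so the triangle inequality holds for these points.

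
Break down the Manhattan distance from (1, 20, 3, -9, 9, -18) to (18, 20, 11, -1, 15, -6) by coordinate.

Σ|x_i - y_i| = |1 - 18| + |20 - 20| + |3 - 11| + |-9 - (-1)| + |9 - 15| + |-18 - (-6)| = 17 + 0 + 8 + 8 + 6 + 12 = 51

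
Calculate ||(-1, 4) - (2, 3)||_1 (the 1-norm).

Σ|x_i - y_i| = |-1 - 2| + |4 - 3| = 3 + 1 = 4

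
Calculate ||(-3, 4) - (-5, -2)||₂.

√(Σ(x_i - y_i)²) = √((-3 - (-5))² + (4 - (-2))²)
= √(2² + 6²) = √(4 + 36) = √40 ≈ 6.3246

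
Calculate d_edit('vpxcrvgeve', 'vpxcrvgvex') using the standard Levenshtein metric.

Let D[i][j] be the edit distance between the first i characters of 'vpxcrvgeve' and the first j characters of 'vpxcrvgvex', with D[i][0] = i, D[0][j] = j, and D[i][j] = D[i-1][j-1] if the characters match, else 1 + min(D[i-1][j], D[i][j-1], D[i-1][j-1]). Filling the table (rows: prefixes of 'vpxcrvgeve', columns: prefixes of 'vpxcrvgvex'):
     ε  v  p  x  c  r  v  g  v  e  x
  ε  0  1  2  3  4  5  6  7  8  9 10
  v  1  0  1  2  3  4  5  6  7  8  9
  p  2  1  0  1  2  3  4  5  6  7  8
  x  3  2  1  0  1  2  3  4  5  6  7
  c  4  3  2  1  0  1  2  3  4  5  6
  r  5  4  3  2  1  0  1  2  3  4  5
  v  6  5  4  3  2  1  0  1  2  3  4
  g  7  6  5  4  3  2  1  0  1  2  3
  e  8  7  6  5  4  3  2  1  1  1  2
  v  9  8  7  6  5  4  3  2  1  2  2
  e 10  9  8  7  6  5  4  3  2  1  2
The bottom-right entry gives D[10][10] = 2, so no sequence of fewer than 2 edits works. Backtracking through the table gives one optimal edit sequence (2 edits):
  vpxcrvgeve → vpxcrvgve (del e @8)
  vpxcrvgve → vpxcrvgvex (ins x @10)
Edit distance = 2.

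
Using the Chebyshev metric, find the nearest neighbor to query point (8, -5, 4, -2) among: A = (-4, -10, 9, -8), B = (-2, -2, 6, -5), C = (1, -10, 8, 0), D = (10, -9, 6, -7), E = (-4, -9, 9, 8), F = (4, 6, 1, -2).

Distances: d(A) = 12, d(B) = 10, d(C) = 7, d(D) = 5, d(E) = 12, d(F) = 11. Nearest: D = (10, -9, 6, -7) with distance 5.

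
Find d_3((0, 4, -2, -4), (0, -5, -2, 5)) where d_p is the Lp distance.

(Σ|x_i - y_i|^3)^(1/3) = (|0 - 0|^3 + |4 - (-5)|^3 + |-2 - (-2)|^3 + |-4 - 5|^3)^(1/3)
= (0^3 + 9^3 + 0^3 + 9^3)^(1/3) = (0 + 729 + 0 + 729)^(1/3) = (1458)^(1/3) ≈ 11.3393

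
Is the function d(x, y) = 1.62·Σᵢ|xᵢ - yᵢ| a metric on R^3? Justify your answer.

Yes. The L1 (Manhattan) norm induces a metric on R^3, and multiplying a metric by a positive constant 1.62 > 0 preserves all four axioms: non-negativity (1.62·||x-y|| ≥ 0), identity (1.62·||x-y|| = 0 ⟺ ||x-y|| = 0 ⟺ x = y), symmetry (||x-y|| = ||y-x||), and the triangle inequality (1.62·||x-z|| ≤ 1.62·||x-y|| + 1.62·||y-z||). So d is a metric.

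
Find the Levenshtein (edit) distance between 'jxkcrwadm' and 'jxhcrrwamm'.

Let D[i][j] be the edit distance between the first i characters of 'jxkcrwadm' and the first j characters of 'jxhcrrwamm', with D[i][0] = i, D[0][j] = j, and D[i][j] = D[i-1][j-1] if the characters match, else 1 + min(D[i-1][j], D[i][j-1], D[i-1][j-1]). Filling the table (rows: prefixes of 'jxkcrwadm', columns: prefixes of 'jxhcrrwamm'):
     ε  j  x  h  c  r  r  w  a  m  m
  ε  0  1  2  3  4  5  6  7  8  9 10
  j  1  0  1  2  3  4  5  6  7  8  9
  x  2  1  0  1  2  3  4  5  6  7  8
  k  3  2  1  1  2  3  4  5  6  7  8
  c  4  3  2  2  1  2  3  4  5  6  7
  r  5  4  3  3  2  1  2  3  4  5  6
  w  6  5  4  4  3  2  2  2  3  4  5
  a  7  6  5  5  4  3  3  3  2  3  4
  d  8  7  6  6  5  4  4  4  3  3  4
  m  9  8  7  7  6  5  5  5  4  3  3
The bottom-right entry gives D[9][10] = 3, so no sequence of fewer than 3 edits works. Backtracking through the table gives one optimal edit sequence (3 edits):
  jxkcrwadm → jxhcrwadm (sub k→h @3)
  jxhcrwadm → jxhcrrwadm (ins r @5)
  jxhcrrwadm → jxhcrrwamm (sub d→m @9)
Edit distance = 3.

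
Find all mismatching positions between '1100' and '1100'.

Differing positions: none. Hamming distance = 0.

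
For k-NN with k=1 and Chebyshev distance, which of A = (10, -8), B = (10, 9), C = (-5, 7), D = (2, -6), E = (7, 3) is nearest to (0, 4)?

Distances: d(A) = 12, d(B) = 10, d(C) = 5, d(D) = 10, d(E) = 7. Nearest: C = (-5, 7) with distance 5.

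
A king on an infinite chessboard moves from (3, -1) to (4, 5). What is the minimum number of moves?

max(|x_i - y_i|) = max(|3 - 4|, |-1 - 5|) = max(1, 6) = 6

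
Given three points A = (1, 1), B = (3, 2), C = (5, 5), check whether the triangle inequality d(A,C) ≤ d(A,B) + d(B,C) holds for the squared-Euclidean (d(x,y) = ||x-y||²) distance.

d(A,B) = 2² + 1² = 5, d(B,C) = 2² + 3² = 13, d(A,C) = 4² + 4² = 32.
d(A,C) = 32 > 5 + 13 = 18. Triangle inequality is VIOLATED. (Squared-Euclidean is not a metric — this is a counterexample.)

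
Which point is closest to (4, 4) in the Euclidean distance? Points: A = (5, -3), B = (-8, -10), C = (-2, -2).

Distances: d(A) ≈ 7.0711, d(B) ≈ 18.4391, d(C) ≈ 8.4853. Nearest: A = (5, -3) with distance 7.0711.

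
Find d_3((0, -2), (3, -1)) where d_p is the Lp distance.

(Σ|x_i - y_i|^3)^(1/3) = (|0 - 3|^3 + |-2 - (-1)|^3)^(1/3)
= (3^3 + 1^3)^(1/3) = (27 + 1)^(1/3) = (28)^(1/3) ≈ 3.0366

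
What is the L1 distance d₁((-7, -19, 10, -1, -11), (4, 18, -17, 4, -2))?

Σ|x_i - y_i| = |-7 - 4| + |-19 - 18| + |10 - (-17)| + |-1 - 4| + |-11 - (-2)| = 11 + 37 + 27 + 5 + 9 = 89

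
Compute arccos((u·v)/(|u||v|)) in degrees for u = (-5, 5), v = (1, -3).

With u = (-5, 5), v = (1, -3):
u·v = (-5)·1 + 5·(-3) = (-5) + (-15) = -20.
|u| = √((-5)² + 5²) = √50, |v| = √(1² + (-3)²) = √10, so |u||v| = √(50·10) = √500.
cos θ = (u·v)/(|u||v|) = -20/√500 ≈ -0.894427
θ = arccos(-0.894427) ≈ 153.43°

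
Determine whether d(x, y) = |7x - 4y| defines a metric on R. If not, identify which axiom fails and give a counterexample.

No. d fails symmetry: d(2, 8) = |7·2 - 4·8| = |-18| = 18, but d(8, 2) = |7·8 - 4·2| = |48| = 48. Since 18 ≠ 48, d(x,y) ≠ d(y,x) in general.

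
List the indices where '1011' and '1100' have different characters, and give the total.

Differing positions: 2, 3, 4. Hamming distance = 3.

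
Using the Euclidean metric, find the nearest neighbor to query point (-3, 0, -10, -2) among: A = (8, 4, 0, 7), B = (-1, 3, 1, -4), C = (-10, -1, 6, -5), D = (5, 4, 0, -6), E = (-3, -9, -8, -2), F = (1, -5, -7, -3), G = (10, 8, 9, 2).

Distances: d(A) ≈ 17.8326, d(B) ≈ 11.7473, d(C) ≈ 17.7482, d(D) = 14, d(E) ≈ 9.2195, d(F) ≈ 7.1414, d(G) ≈ 24.6982. Nearest: F = (1, -5, -7, -3) with distance 7.1414.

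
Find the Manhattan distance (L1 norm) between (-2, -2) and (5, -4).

Σ|x_i - y_i| = |-2 - 5| + |-2 - (-4)| = 7 + 2 = 9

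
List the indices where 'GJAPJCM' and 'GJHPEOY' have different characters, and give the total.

Differing positions: 3, 5, 6, 7. Hamming distance = 4.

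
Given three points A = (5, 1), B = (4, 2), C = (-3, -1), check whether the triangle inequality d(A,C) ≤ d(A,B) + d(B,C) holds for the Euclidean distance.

d(A,B) = √(1² + 1²) = √2 ≈ 1.4142, d(B,C) = √(7² + 3²) = √58 ≈ 7.6158, d(A,C) = √(8² + 2²) = √68 ≈ 8.2462.
d(A,C) ≈ 8.2462 ≤ 1.4142 + 7.6158 = 9.03. Triangle inequality is satisfied.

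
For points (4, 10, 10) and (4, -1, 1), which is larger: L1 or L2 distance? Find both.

L1 = |4 - 4| + |10 - (-1)| + |10 - 1| = 0 + 11 + 9 = 20
L2 = √(0² + 11² + 9²) = √202 ≈ 14.2127
L1 ≥ L2 always (equality iff movement is along one axis); L1 > L2 here.
Ratio L1/L2 = 20/√202 ≈ 1.4072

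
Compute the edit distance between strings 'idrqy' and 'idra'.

Let D[i][j] be the edit distance between the first i characters of 'idrqy' and the first j characters of 'idra', with D[i][0] = i, D[0][j] = j, and D[i][j] = D[i-1][j-1] if the characters match, else 1 + min(D[i-1][j], D[i][j-1], D[i-1][j-1]). Filling the table (rows: prefixes of 'idrqy', columns: prefixes of 'idra'):
     ε  i  d  r  a
  ε  0  1  2  3  4
  i  1  0  1  2  3
  d  2  1  0  1  2
  r  3  2  1  0  1
  q  4  3  2  1  1
  y  5  4  3  2  2
The bottom-right entry gives D[5][4] = 2, so no sequence of fewer than 2 edits works. Backtracking through the table gives one optimal edit sequence (2 edits):
  idrqy → idry (del q @4)
  idry → idra (sub y→a @4)
Edit distance = 2.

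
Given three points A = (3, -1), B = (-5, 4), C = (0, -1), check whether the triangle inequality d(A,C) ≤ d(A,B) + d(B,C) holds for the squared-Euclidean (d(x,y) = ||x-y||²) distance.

d(A,B) = 8² + 5² = 89, d(B,C) = 5² + 5² = 50, d(A,C) = 3² + 0² = 9.
d(A,C) = 9 ≤ 89 + 50 = 139. Triangle inequality is satisfied.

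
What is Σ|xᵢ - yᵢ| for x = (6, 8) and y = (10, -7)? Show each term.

Σ|x_i - y_i| = |6 - 10| + |8 - (-7)| = 4 + 15 = 19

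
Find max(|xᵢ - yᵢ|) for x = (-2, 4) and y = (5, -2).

max(|x_i - y_i|) = max(|-2 - 5|, |4 - (-2)|) = max(7, 6) = 7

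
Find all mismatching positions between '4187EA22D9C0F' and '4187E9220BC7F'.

Differing positions: 6, 9, 10, 12. Hamming distance = 4.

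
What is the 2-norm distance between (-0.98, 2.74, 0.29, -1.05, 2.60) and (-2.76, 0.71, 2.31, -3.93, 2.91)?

(Σ|x_i - y_i|^2)^(1/2) = (|-0.98 - (-2.76)|^2 + |2.74 - 0.71|^2 + |0.29 - 2.31|^2 + |-1.05 - (-3.93)|^2 + |2.6 - 2.91|^2)^(1/2)
= (1.78^2 + 2.03^2 + 2.02^2 + 2.88^2 + 0.31^2)^(1/2) = (3.1684 + 4.1209 + 4.0804 + 8.2944 + 0.0961)^(1/2) = (19.7602)^(1/2) ≈ 4.4452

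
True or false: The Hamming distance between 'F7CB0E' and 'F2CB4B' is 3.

Differing positions: 2, 5, 6. Hamming distance = 3, so the claim is true.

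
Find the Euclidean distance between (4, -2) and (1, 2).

√(Σ(x_i - y_i)²) = √((4 - 1)² + (-2 - 2)²)
= √(3² + (-4)²) = √(9 + 16) = √25 = 5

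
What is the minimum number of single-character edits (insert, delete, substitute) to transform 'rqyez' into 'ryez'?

Let D[i][j] be the edit distance between the first i characters of 'rqyez' and the first j characters of 'ryez', with D[i][0] = i, D[0][j] = j, and D[i][j] = D[i-1][j-1] if the characters match, else 1 + min(D[i-1][j], D[i][j-1], D[i-1][j-1]). Filling the table (rows: prefixes of 'rqyez', columns: prefixes of 'ryez'):
     ε  r  y  e  z
  ε  0  1  2  3  4
  r  1  0  1  2  3
  q  2  1  1  2  3
  y  3  2  1  2  3
  e  4  3  2  1  2
  z  5  4  3  2  1
The bottom-right entry gives D[5][4] = 1, so no sequence of fewer than 1 edit works. Backtracking through the table gives one optimal edit sequence (1 edit):
  rqyez → ryez (del q @2)
Edit distance = 1.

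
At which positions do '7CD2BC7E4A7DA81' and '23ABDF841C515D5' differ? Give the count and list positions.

Differing positions: 1, 2, 3, 4, 5, 6, 7, 8, 9, 10, 11, 12, 13, 14, 15. Hamming distance = 15.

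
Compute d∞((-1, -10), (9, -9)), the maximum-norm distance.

max(|x_i - y_i|) = max(|-1 - 9|, |-10 - (-9)|) = max(10, 1) = 10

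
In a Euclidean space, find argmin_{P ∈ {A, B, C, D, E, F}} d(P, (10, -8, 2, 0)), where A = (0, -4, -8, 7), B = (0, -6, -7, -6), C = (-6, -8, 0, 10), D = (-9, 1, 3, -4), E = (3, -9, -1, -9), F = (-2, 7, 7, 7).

Distances: d(A) ≈ 16.2788, d(B) ≈ 14.8661, d(C) ≈ 18.9737, d(D) ≈ 21.4243, d(E) ≈ 11.8322, d(F) ≈ 21.0476. Nearest: E = (3, -9, -1, -9) with distance 11.8322.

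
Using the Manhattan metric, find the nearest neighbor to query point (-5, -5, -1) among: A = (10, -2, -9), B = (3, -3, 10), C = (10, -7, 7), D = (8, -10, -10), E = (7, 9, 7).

Distances: d(A) = 26, d(B) = 21, d(C) = 25, d(D) = 27, d(E) = 34. Nearest: B = (3, -3, 10) with distance 21.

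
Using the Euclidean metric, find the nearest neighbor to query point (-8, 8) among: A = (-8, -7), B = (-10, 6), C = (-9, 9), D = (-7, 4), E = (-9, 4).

Distances: d(A) = 15, d(B) ≈ 2.8284, d(C) ≈ 1.4142, d(D) ≈ 4.1231, d(E) ≈ 4.1231. Nearest: C = (-9, 9) with distance 1.4142.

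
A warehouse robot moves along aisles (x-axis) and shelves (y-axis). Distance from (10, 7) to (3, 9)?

Σ|x_i - y_i| = |10 - 3| + |7 - 9| = 7 + 2 = 9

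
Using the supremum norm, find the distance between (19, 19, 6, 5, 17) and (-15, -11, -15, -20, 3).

max(|x_i - y_i|) = max(|19 - (-15)|, |19 - (-11)|, |6 - (-15)|, |5 - (-20)|, |17 - 3|) = max(34, 30, 21, 25, 14) = 34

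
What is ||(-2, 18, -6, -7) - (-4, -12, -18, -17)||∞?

max(|x_i - y_i|) = max(|-2 - (-4)|, |18 - (-12)|, |-6 - (-18)|, |-7 - (-17)|) = max(2, 30, 12, 10) = 30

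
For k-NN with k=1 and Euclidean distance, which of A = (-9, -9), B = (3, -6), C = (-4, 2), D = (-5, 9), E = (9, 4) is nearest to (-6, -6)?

Distances: d(A) ≈ 4.2426, d(B) = 9, d(C) ≈ 8.2462, d(D) ≈ 15.0333, d(E) ≈ 18.0278. Nearest: A = (-9, -9) with distance 4.2426.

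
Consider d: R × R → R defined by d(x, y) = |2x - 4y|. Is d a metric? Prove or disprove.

No. d fails symmetry: d(1, 9) = |2·1 - 4·9| = |-34| = 34, but d(9, 1) = |2·9 - 4·1| = |14| = 14. Since 34 ≠ 14, d(x,y) ≠ d(y,x) in general.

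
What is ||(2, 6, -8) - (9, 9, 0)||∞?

max(|x_i - y_i|) = max(|2 - 9|, |6 - 9|, |-8 - 0|) = max(7, 3, 8) = 8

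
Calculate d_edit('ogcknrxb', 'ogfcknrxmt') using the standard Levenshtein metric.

Let D[i][j] be the edit distance between the first i characters of 'ogcknrxb' and the first j characters of 'ogfcknrxmt', with D[i][0] = i, D[0][j] = j, and D[i][j] = D[i-1][j-1] if the characters match, else 1 + min(D[i-1][j], D[i][j-1], D[i-1][j-1]). Filling the table (rows: prefixes of 'ogcknrxb', columns: prefixes of 'ogfcknrxmt'):
     ε  o  g  f  c  k  n  r  x  m  t
  ε  0  1  2  3  4  5  6  7  8  9 10
  o  1  0  1  2  3  4  5  6  7  8  9
  g  2  1  0  1  2  3  4  5  6  7  8
  c  3  2  1  1  1  2  3  4  5  6  7
  k  4  3  2  2  2  1  2  3  4  5  6
  n  5  4  3  3  3  2  1  2  3  4  5
  r  6  5  4  4  4  3  2  1  2  3  4
  x  7  6  5  5  5  4  3  2  1  2  3
  b  8  7  6  6  6  5  4  3  2  2  3
The bottom-right entry gives D[8][10] = 3, so no sequence of fewer than 3 edits works. Backtracking through the table gives one optimal edit sequence (3 edits):
  ogcknrxb → ogfcknrxb (ins f @3)
  ogfcknrxb → ogfcknrxmb (ins m @9)
  ogfcknrxmb → ogfcknrxmt (sub b→t @10)
Edit distance = 3.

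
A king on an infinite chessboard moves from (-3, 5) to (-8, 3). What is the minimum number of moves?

max(|x_i - y_i|) = max(|-3 - (-8)|, |5 - 3|) = max(5, 2) = 5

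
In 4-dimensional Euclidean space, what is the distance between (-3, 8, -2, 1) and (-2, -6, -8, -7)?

√(Σ(x_i - y_i)²) = √((-3 - (-2))² + (8 - (-6))² + (-2 - (-8))² + (1 - (-7))²)
= √((-1)² + 14² + 6² + 8²) = √(1 + 196 + 36 + 64) = √297 ≈ 17.2337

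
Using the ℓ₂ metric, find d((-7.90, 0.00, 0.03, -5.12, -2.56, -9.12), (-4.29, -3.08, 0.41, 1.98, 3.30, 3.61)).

√(Σ(x_i - y_i)²) = √((-7.9 - (-4.29))² + (0 - (-3.08))² + (0.03 - 0.41)² + (-5.12 - 1.98)² + (-2.56 - 3.3)² + (-9.12 - 3.61)²)
= √((-3.61)² + 3.08² + (-0.38)² + (-7.1)² + (-5.86)² + (-12.73)²) = √(13.0321 + 9.4864 + 0.1444 + 50.41 + 34.3396 + 162.0529) = √269.4654 ≈ 16.4154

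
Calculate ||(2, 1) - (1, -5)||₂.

√(Σ(x_i - y_i)²) = √((2 - 1)² + (1 - (-5))²)
= √(1² + 6²) = √(1 + 36) = √37 ≈ 6.0828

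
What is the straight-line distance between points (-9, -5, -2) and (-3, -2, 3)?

√(Σ(x_i - y_i)²) = √((-9 - (-3))² + (-5 - (-2))² + (-2 - 3)²)
= √((-6)² + (-3)² + (-5)²) = √(36 + 9 + 25) = √70 ≈ 8.3666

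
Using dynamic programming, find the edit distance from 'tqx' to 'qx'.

Let D[i][j] be the edit distance between the first i characters of 'tqx' and the first j characters of 'qx', with D[i][0] = i, D[0][j] = j, and D[i][j] = D[i-1][j-1] if the characters match, else 1 + min(D[i-1][j], D[i][j-1], D[i-1][j-1]). Filling the table (rows: prefixes of 'tqx', columns: prefixes of 'qx'):
     ε  q  x
  ε  0  1  2
  t  1  1  2
  q  2  1  2
  x  3  2  1
The bottom-right entry gives D[3][2] = 1, so no sequence of fewer than 1 edit works. Backtracking through the table gives one optimal edit sequence (1 edit):
  tqx → qx (del t @1)
Edit distance = 1.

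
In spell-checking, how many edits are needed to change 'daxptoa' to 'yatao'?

Let D[i][j] be the edit distance between the first i characters of 'daxptoa' and the first j characters of 'yatao', with D[i][0] = i, D[0][j] = j, and D[i][j] = D[i-1][j-1] if the characters match, else 1 + min(D[i-1][j], D[i][j-1], D[i-1][j-1]). Filling the table (rows: prefixes of 'daxptoa', columns: prefixes of 'yatao'):
     ε  y  a  t  a  o
  ε  0  1  2  3  4  5
  d  1  1  2  3  4  5
  a  2  2  1  2  3  4
  x  3  3  2  2  3  4
  p  4  4  3  3  3  4
  t  5  5  4  3  4  4
  o  6  6  5  4  4  4
  a  7  7  6  5  4  5
The bottom-right entry gives D[7][5] = 5, so no sequence of fewer than 5 edits works. Backtracking through the table gives one optimal edit sequence (5 edits):
  daxptoa → yaxptoa (sub d→y @1)
  yaxptoa → yaptoa (del x @3)
  yaptoa → yatoa (del p @3)
  yatoa → yataa (sub o→a @4)
  yataa → yatao (sub a→o @5)
Edit distance = 5.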